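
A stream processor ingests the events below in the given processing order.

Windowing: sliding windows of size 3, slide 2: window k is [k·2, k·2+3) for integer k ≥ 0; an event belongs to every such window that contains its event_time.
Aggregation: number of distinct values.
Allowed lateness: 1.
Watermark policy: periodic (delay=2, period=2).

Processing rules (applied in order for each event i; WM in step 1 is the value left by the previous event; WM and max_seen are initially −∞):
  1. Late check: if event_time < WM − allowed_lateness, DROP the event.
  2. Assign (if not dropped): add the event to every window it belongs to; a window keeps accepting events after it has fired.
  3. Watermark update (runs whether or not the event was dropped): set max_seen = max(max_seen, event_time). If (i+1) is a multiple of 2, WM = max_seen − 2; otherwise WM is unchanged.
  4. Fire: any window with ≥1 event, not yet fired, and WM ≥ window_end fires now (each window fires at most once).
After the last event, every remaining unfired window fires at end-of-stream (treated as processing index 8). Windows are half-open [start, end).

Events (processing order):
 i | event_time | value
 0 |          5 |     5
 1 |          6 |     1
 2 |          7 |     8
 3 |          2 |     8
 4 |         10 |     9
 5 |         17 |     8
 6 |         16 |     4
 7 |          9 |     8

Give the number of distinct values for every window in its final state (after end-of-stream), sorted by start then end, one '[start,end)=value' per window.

i=0 t=5 v=5: → [4,7); WM=−∞
i=1 t=6 v=1: → [6,9),[4,7); WM=4
i=2 t=7 v=8: → [6,9); WM=4
i=3 t=2 v=8: DROP (t<4-1); WM=5
i=4 t=10 v=9: → [10,13),[8,11); WM=5
i=5 t=17 v=8: → [16,19); WM=15; [4,7) fires=2 [6,9) fires=2 [8,11) fires=1 [10,13) fires=1
i=6 t=16 v=4: → [16,19),[14,17); WM=15
i=7 t=9 v=8: DROP (t<15-1); WM=15

[4,7)=2 [6,9)=2 [8,11)=1 [10,13)=1 [14,17)=1 [16,19)=2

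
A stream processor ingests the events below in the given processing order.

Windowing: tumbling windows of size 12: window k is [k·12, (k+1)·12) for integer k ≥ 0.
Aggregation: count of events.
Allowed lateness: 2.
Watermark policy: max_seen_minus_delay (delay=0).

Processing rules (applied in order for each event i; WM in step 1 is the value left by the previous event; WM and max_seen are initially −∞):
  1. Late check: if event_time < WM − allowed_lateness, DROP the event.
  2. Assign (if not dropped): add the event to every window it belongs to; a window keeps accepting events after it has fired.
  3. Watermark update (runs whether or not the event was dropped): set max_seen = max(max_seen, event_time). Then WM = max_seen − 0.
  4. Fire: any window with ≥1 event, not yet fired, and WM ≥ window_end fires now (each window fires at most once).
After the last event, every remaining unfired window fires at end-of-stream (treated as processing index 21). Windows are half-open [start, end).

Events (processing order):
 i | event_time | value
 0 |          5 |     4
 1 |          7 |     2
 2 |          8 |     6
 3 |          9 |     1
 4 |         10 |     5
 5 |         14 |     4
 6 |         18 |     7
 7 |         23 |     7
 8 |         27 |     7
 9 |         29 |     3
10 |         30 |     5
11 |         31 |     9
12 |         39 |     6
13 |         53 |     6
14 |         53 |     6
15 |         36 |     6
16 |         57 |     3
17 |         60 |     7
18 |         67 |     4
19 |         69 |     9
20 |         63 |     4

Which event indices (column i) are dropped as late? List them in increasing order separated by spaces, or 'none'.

15 20

i=0 t=5 v=4: → [0,12); WM=5
i=1 t=7 v=2: → [0,12); WM=7
i=2 t=8 v=6: → [0,12); WM=8
i=3 t=9 v=1: → [0,12); WM=9
i=4 t=10 v=5: → [0,12); WM=10
i=5 t=14 v=4: → [12,24); WM=14; [0,12) fires=5
i=6 t=18 v=7: → [12,24); WM=18
i=7 t=23 v=7: → [12,24); WM=23
i=8 t=27 v=7: → [24,36); WM=27; [12,24) fires=3
i=9 t=29 v=3: → [24,36); WM=29
i=10 t=30 v=5: → [24,36); WM=30
i=11 t=31 v=9: → [24,36); WM=31
i=12 t=39 v=6: → [36,48); WM=39; [24,36) fires=4
i=13 t=53 v=6: → [48,60); WM=53; [36,48) fires=1
i=14 t=53 v=6: → [48,60); WM=53
i=15 t=36 v=6: DROP (t<53-2); WM=53
i=16 t=57 v=3: → [48,60); WM=57
i=17 t=60 v=7: → [60,72); WM=60; [48,60) fires=3
i=18 t=67 v=4: → [60,72); WM=67
i=19 t=69 v=9: → [60,72); WM=69
i=20 t=63 v=4: DROP (t<69-2); WM=69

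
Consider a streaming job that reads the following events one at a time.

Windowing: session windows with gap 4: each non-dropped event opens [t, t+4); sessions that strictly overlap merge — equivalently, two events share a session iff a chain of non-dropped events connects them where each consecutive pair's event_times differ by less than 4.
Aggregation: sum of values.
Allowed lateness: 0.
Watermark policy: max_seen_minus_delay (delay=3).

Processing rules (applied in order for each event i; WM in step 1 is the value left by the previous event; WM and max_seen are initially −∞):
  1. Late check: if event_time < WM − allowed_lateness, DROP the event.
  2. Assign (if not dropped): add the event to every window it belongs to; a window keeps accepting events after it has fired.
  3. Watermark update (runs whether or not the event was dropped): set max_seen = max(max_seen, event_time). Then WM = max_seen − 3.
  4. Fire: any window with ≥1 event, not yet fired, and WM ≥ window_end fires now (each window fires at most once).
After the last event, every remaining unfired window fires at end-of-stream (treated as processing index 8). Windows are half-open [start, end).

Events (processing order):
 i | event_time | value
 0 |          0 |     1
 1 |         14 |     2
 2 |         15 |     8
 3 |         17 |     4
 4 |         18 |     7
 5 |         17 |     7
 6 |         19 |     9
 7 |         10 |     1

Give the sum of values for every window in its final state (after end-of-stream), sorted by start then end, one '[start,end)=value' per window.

[0,4)=1 [14,23)=37

i=0 t=0 v=1: → [0,4); WM=-3
i=1 t=14 v=2: → [14,18); WM=11
i=2 t=15 v=8: → [14,19); WM=12
i=3 t=17 v=4: → [14,21); WM=14
i=4 t=18 v=7: → [14,22); WM=15
i=5 t=17 v=7: → [14,22); WM=15
i=6 t=19 v=9: → [14,23); WM=16
i=7 t=10 v=1: DROP (t<16-0); WM=16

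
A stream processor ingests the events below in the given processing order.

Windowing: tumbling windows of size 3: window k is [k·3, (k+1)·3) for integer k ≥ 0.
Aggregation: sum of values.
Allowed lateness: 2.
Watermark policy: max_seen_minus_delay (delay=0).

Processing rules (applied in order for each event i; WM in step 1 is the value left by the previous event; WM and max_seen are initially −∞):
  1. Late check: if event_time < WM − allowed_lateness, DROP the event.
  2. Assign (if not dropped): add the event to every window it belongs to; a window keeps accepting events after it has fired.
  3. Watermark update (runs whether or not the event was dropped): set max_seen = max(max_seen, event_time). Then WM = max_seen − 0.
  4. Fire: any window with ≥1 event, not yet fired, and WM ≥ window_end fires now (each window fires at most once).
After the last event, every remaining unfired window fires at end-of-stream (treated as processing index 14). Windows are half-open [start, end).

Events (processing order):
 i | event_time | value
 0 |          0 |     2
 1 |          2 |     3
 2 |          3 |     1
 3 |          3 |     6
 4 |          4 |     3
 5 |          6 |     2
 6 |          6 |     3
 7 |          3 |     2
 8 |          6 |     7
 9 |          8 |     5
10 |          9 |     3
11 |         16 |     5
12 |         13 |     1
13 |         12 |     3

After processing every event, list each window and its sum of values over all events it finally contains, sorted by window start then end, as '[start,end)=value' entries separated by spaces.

i=0 t=0 v=2: → [0,3); WM=0
i=1 t=2 v=3: → [0,3); WM=2
i=2 t=3 v=1: → [3,6); WM=3; [0,3) fires=5
i=3 t=3 v=6: → [3,6); WM=3
i=4 t=4 v=3: → [3,6); WM=4
i=5 t=6 v=2: → [6,9); WM=6; [3,6) fires=10
i=6 t=6 v=3: → [6,9); WM=6
i=7 t=3 v=2: DROP (t<6-2); WM=6
i=8 t=6 v=7: → [6,9); WM=6
i=9 t=8 v=5: → [6,9); WM=8
i=10 t=9 v=3: → [9,12); WM=9; [6,9) fires=17
i=11 t=16 v=5: → [15,18); WM=16; [9,12) fires=3
i=12 t=13 v=1: DROP (t<16-2); WM=16
i=13 t=12 v=3: DROP (t<16-2); WM=16

[0,3)=5 [3,6)=10 [6,9)=17 [9,12)=3 [15,18)=5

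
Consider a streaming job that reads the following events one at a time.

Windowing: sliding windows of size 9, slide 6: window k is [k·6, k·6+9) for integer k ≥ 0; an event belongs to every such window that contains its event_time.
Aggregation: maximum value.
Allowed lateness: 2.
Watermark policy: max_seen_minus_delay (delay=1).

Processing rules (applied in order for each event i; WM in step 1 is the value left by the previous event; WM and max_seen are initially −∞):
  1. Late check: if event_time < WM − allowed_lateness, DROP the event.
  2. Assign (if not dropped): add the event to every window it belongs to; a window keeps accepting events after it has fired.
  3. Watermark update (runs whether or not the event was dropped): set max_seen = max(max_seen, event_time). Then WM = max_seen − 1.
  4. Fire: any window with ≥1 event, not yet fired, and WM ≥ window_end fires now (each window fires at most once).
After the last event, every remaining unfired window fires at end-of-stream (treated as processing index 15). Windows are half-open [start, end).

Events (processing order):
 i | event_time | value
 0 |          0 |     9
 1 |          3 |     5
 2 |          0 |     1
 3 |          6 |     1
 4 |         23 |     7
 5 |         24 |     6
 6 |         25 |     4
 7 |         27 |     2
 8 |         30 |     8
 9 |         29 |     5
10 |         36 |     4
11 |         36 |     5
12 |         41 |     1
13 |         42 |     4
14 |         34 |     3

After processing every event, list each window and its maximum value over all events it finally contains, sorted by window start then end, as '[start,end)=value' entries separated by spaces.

[0,9)=9 [6,15)=1 [18,27)=7 [24,33)=8 [30,39)=8 [36,45)=5 [42,51)=4

i=0 t=0 v=9: → [0,9); WM=-1
i=1 t=3 v=5: → [0,9); WM=2
i=2 t=0 v=1: → [0,9); WM=2
i=3 t=6 v=1: → [6,15),[0,9); WM=5
i=4 t=23 v=7: → [18,27); WM=22; [0,9) fires=9 [6,15) fires=1
i=5 t=24 v=6: → [24,33),[18,27); WM=23
i=6 t=25 v=4: → [24,33),[18,27); WM=24
i=7 t=27 v=2: → [24,33); WM=26
i=8 t=30 v=8: → [30,39),[24,33); WM=29; [18,27) fires=7
i=9 t=29 v=5: → [24,33); WM=29
i=10 t=36 v=4: → [36,45),[30,39); WM=35; [24,33) fires=8
i=11 t=36 v=5: → [36,45),[30,39); WM=35
i=12 t=41 v=1: → [36,45); WM=40; [30,39) fires=8
i=13 t=42 v=4: → [42,51),[36,45); WM=41
i=14 t=34 v=3: DROP (t<41-2); WM=41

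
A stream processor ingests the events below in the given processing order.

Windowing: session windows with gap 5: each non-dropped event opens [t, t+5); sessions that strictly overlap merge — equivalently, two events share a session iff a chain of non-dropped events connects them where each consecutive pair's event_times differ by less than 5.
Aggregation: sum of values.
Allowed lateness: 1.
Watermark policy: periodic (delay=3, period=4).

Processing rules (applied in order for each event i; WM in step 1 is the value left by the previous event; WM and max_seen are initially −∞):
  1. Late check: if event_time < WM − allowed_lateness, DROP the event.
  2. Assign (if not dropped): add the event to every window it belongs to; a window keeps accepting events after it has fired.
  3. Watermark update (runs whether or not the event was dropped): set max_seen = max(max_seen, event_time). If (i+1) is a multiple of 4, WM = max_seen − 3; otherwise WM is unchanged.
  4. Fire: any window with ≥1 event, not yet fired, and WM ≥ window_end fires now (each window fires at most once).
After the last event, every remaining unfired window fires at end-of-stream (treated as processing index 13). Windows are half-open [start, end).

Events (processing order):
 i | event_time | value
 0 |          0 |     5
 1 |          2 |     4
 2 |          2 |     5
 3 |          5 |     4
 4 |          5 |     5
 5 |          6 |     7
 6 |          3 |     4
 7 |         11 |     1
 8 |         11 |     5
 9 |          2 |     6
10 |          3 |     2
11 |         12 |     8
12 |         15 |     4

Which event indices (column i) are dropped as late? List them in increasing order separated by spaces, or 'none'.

i=0 t=0 v=5: → [0,5); WM=−∞
i=1 t=2 v=4: → [0,7); WM=−∞
i=2 t=2 v=5: → [0,7); WM=−∞
i=3 t=5 v=4: → [0,10); WM=2
i=4 t=5 v=5: → [0,10); WM=2
i=5 t=6 v=7: → [0,11); WM=2
i=6 t=3 v=4: → [0,11); WM=2
i=7 t=11 v=1: → [11,16); WM=8
i=8 t=11 v=5: → [11,16); WM=8
i=9 t=2 v=6: DROP (t<8-1); WM=8
i=10 t=3 v=2: DROP (t<8-1); WM=8
i=11 t=12 v=8: → [11,17); WM=9
i=12 t=15 v=4: → [11,20); WM=9

9 10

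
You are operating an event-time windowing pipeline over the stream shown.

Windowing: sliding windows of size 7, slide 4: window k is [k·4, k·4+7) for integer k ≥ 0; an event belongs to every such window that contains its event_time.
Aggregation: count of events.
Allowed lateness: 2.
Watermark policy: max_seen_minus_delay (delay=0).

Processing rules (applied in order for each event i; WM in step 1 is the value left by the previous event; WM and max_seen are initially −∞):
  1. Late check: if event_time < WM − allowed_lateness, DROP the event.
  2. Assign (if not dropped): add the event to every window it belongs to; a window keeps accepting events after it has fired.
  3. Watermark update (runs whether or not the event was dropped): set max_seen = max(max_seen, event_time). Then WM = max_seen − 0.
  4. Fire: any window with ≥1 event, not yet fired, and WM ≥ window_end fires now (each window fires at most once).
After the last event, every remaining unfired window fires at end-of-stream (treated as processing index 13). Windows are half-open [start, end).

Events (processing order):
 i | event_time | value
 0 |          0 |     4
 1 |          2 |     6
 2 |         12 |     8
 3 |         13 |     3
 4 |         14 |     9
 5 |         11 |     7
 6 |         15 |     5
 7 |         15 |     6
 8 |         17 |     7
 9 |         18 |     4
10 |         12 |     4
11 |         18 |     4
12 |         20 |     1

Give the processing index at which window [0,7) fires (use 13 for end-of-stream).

i=0 t=0 v=4: → [0,7); WM=0
i=1 t=2 v=6: → [0,7); WM=2
i=2 t=12 v=8: → [12,19),[8,15); WM=12; [0,7) fires=2
i=3 t=13 v=3: → [12,19),[8,15); WM=13
i=4 t=14 v=9: → [12,19),[8,15); WM=14
i=5 t=11 v=7: DROP (t<14-2); WM=14
i=6 t=15 v=5: → [12,19); WM=15; [8,15) fires=3
i=7 t=15 v=6: → [12,19); WM=15
i=8 t=17 v=7: → [16,23),[12,19); WM=17
i=9 t=18 v=4: → [16,23),[12,19); WM=18
i=10 t=12 v=4: DROP (t<18-2); WM=18
i=11 t=18 v=4: → [16,23),[12,19); WM=18
i=12 t=20 v=1: → [20,27),[16,23); WM=20; [12,19) fires=8

2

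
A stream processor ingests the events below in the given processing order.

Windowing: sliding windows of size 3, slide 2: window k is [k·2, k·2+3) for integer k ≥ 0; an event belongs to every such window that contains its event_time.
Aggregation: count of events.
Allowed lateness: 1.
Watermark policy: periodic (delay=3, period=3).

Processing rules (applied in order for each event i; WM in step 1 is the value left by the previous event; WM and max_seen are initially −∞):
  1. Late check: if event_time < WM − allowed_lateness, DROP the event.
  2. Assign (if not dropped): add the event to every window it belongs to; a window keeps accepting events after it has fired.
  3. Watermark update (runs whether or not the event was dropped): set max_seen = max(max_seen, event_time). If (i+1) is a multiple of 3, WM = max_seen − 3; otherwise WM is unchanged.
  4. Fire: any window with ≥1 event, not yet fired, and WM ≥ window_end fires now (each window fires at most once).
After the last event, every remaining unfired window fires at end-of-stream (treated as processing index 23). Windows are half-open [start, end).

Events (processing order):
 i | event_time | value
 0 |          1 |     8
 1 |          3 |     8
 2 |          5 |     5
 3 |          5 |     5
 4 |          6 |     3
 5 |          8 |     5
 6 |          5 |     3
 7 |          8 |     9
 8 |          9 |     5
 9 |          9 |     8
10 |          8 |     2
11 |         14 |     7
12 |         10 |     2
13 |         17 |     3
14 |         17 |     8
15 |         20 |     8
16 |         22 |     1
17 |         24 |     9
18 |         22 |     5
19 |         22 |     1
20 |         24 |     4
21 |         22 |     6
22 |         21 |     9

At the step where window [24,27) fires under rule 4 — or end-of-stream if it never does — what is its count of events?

2

i=0 t=1 v=8: → [0,3); WM=−∞
i=1 t=3 v=8: → [2,5); WM=−∞
i=2 t=5 v=5: → [4,7); WM=2
i=3 t=5 v=5: → [4,7); WM=2
i=4 t=6 v=3: → [6,9),[4,7); WM=2
i=5 t=8 v=5: → [8,11),[6,9); WM=5; [0,3) fires=1 [2,5) fires=1
i=6 t=5 v=3: → [4,7); WM=5
i=7 t=8 v=9: → [8,11),[6,9); WM=5
i=8 t=9 v=5: → [8,11); WM=6
i=9 t=9 v=8: → [8,11); WM=6
i=10 t=8 v=2: → [8,11),[6,9); WM=6
i=11 t=14 v=7: → [14,17),[12,15); WM=11; [4,7) fires=4 [6,9) fires=4 [8,11) fires=5
i=12 t=10 v=2: → [10,13),[8,11); WM=11
i=13 t=17 v=3: → [16,19); WM=11
i=14 t=17 v=8: → [16,19); WM=14; [10,13) fires=1
i=15 t=20 v=8: → [20,23),[18,21); WM=14
i=16 t=22 v=1: → [22,25),[20,23); WM=14
i=17 t=24 v=9: → [24,27),[22,25); WM=21; [12,15) fires=1 [14,17) fires=1 [16,19) fires=2 [18,21) fires=1
i=18 t=22 v=5: → [22,25),[20,23); WM=21
i=19 t=22 v=1: → [22,25),[20,23); WM=21
i=20 t=24 v=4: → [24,27),[22,25); WM=21
i=21 t=22 v=6: → [22,25),[20,23); WM=21
i=22 t=21 v=9: → [20,23); WM=21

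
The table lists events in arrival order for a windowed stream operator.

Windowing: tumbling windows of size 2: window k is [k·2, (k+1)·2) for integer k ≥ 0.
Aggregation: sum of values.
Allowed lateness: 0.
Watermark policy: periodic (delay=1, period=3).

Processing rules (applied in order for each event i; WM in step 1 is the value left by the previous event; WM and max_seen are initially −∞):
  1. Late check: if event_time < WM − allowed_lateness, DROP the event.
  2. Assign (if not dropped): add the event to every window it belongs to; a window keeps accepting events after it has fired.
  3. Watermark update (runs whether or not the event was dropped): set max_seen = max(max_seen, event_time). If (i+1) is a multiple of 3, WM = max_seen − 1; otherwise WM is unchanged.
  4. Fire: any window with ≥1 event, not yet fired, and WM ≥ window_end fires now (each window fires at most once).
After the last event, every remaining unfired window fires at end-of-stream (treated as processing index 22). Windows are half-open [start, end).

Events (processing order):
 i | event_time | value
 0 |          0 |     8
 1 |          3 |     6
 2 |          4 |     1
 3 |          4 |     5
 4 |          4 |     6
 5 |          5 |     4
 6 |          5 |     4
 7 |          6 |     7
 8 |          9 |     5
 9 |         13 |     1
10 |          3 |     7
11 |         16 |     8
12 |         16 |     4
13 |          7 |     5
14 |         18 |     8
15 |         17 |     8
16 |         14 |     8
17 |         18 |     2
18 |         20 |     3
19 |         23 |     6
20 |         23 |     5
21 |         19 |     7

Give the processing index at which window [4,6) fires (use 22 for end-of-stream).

i=0 t=0 v=8: → [0,2); WM=−∞
i=1 t=3 v=6: → [2,4); WM=−∞
i=2 t=4 v=1: → [4,6); WM=3; [0,2) fires=8
i=3 t=4 v=5: → [4,6); WM=3
i=4 t=4 v=6: → [4,6); WM=3
i=5 t=5 v=4: → [4,6); WM=4; [2,4) fires=6
i=6 t=5 v=4: → [4,6); WM=4
i=7 t=6 v=7: → [6,8); WM=4
i=8 t=9 v=5: → [8,10); WM=8; [4,6) fires=20 [6,8) fires=7
i=9 t=13 v=1: → [12,14); WM=8
i=10 t=3 v=7: DROP (t<8-0); WM=8
i=11 t=16 v=8: → [16,18); WM=15; [8,10) fires=5 [12,14) fires=1
i=12 t=16 v=4: → [16,18); WM=15
i=13 t=7 v=5: DROP (t<15-0); WM=15
i=14 t=18 v=8: → [18,20); WM=17
i=15 t=17 v=8: → [16,18); WM=17
i=16 t=14 v=8: DROP (t<17-0); WM=17
i=17 t=18 v=2: → [18,20); WM=17
i=18 t=20 v=3: → [20,22); WM=17
i=19 t=23 v=6: → [22,24); WM=17
i=20 t=23 v=5: → [22,24); WM=22; [16,18) fires=20 [18,20) fires=10 [20,22) fires=3
i=21 t=19 v=7: DROP (t<22-0); WM=22

8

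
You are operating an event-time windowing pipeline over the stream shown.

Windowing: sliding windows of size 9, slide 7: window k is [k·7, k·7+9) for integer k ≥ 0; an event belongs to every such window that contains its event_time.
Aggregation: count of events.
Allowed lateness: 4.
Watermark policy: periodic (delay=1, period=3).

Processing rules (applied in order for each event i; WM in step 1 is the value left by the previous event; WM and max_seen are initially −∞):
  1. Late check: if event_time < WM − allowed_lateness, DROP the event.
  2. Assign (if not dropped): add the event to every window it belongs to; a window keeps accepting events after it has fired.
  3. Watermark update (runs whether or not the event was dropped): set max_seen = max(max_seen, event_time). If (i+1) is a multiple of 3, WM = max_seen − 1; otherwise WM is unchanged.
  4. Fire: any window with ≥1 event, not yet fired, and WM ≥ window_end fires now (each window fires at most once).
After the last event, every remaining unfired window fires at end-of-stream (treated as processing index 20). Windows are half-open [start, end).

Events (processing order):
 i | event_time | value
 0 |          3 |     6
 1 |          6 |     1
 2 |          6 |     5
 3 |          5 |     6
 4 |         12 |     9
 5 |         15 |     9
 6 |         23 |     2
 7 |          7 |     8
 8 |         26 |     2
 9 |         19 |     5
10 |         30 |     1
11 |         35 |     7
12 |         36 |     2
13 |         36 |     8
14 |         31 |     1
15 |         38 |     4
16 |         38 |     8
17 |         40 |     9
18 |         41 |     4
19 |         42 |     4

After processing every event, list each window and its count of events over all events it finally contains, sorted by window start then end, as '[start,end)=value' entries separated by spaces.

i=0 t=3 v=6: → [0,9); WM=−∞
i=1 t=6 v=1: → [0,9); WM=−∞
i=2 t=6 v=5: → [0,9); WM=5
i=3 t=5 v=6: → [0,9); WM=5
i=4 t=12 v=9: → [7,16); WM=5
i=5 t=15 v=9: → [14,23),[7,16); WM=14; [0,9) fires=4
i=6 t=23 v=2: → [21,30); WM=14
i=7 t=7 v=8: DROP (t<14-4); WM=14
i=8 t=26 v=2: → [21,30); WM=25; [7,16) fires=2 [14,23) fires=1
i=9 t=19 v=5: DROP (t<25-4); WM=25
i=10 t=30 v=1: → [28,37); WM=25
i=11 t=35 v=7: → [35,44),[28,37); WM=34; [21,30) fires=2
i=12 t=36 v=2: → [35,44),[28,37); WM=34
i=13 t=36 v=8: → [35,44),[28,37); WM=34
i=14 t=31 v=1: → [28,37); WM=35
i=15 t=38 v=4: → [35,44); WM=35
i=16 t=38 v=8: → [35,44); WM=35
i=17 t=40 v=9: → [35,44); WM=39; [28,37) fires=5
i=18 t=41 v=4: → [35,44); WM=39
i=19 t=42 v=4: → [42,51),[35,44); WM=39

[0,9)=4 [7,16)=2 [14,23)=1 [21,30)=2 [28,37)=5 [35,44)=8 [42,51)=1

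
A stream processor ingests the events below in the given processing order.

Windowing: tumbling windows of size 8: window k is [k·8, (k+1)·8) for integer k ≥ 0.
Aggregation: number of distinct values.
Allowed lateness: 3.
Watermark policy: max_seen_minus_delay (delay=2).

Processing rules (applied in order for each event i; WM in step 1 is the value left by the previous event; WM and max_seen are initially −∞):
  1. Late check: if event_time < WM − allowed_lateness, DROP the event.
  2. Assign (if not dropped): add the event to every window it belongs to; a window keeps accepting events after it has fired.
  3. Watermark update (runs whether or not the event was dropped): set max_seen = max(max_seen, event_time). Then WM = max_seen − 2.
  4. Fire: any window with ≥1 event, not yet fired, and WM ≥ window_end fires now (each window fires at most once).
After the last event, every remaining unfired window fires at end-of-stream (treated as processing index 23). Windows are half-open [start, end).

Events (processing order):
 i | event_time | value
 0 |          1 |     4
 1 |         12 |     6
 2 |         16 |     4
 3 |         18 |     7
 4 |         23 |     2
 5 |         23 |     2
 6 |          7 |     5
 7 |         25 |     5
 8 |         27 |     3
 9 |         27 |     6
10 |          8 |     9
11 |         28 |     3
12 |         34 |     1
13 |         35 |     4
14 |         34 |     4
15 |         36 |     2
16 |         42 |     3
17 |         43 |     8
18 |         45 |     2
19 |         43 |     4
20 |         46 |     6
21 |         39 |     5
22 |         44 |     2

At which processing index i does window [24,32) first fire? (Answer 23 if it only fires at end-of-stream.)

12

i=0 t=1 v=4: → [0,8); WM=-1
i=1 t=12 v=6: → [8,16); WM=10; [0,8) fires=1
i=2 t=16 v=4: → [16,24); WM=14
i=3 t=18 v=7: → [16,24); WM=16; [8,16) fires=1
i=4 t=23 v=2: → [16,24); WM=21
i=5 t=23 v=2: → [16,24); WM=21
i=6 t=7 v=5: DROP (t<21-3); WM=21
i=7 t=25 v=5: → [24,32); WM=23
i=8 t=27 v=3: → [24,32); WM=25; [16,24) fires=3
i=9 t=27 v=6: → [24,32); WM=25
i=10 t=8 v=9: DROP (t<25-3); WM=25
i=11 t=28 v=3: → [24,32); WM=26
i=12 t=34 v=1: → [32,40); WM=32; [24,32) fires=3
i=13 t=35 v=4: → [32,40); WM=33
i=14 t=34 v=4: → [32,40); WM=33
i=15 t=36 v=2: → [32,40); WM=34
i=16 t=42 v=3: → [40,48); WM=40; [32,40) fires=3
i=17 t=43 v=8: → [40,48); WM=41
i=18 t=45 v=2: → [40,48); WM=43
i=19 t=43 v=4: → [40,48); WM=43
i=20 t=46 v=6: → [40,48); WM=44
i=21 t=39 v=5: DROP (t<44-3); WM=44
i=22 t=44 v=2: → [40,48); WM=44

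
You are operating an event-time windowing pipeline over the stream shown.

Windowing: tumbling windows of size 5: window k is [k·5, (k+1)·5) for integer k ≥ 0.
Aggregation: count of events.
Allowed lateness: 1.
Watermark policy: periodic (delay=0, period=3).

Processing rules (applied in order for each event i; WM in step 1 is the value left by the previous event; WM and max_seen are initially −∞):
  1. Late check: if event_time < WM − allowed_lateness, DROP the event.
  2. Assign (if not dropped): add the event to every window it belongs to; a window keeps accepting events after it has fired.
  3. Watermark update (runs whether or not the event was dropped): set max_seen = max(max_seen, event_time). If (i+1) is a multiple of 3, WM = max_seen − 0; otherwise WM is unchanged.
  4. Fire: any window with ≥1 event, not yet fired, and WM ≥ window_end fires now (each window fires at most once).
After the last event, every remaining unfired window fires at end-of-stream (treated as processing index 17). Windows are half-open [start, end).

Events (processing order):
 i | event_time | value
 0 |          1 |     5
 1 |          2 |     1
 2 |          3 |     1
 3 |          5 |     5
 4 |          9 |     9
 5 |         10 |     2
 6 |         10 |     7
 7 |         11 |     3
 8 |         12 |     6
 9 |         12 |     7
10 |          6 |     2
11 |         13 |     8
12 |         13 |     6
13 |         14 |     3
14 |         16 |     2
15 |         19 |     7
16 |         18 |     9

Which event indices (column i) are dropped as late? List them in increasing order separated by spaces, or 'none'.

10

i=0 t=1 v=5: → [0,5); WM=−∞
i=1 t=2 v=1: → [0,5); WM=−∞
i=2 t=3 v=1: → [0,5); WM=3
i=3 t=5 v=5: → [5,10); WM=3
i=4 t=9 v=9: → [5,10); WM=3
i=5 t=10 v=2: → [10,15); WM=10; [0,5) fires=3 [5,10) fires=2
i=6 t=10 v=7: → [10,15); WM=10
i=7 t=11 v=3: → [10,15); WM=10
i=8 t=12 v=6: → [10,15); WM=12
i=9 t=12 v=7: → [10,15); WM=12
i=10 t=6 v=2: DROP (t<12-1); WM=12
i=11 t=13 v=8: → [10,15); WM=13
i=12 t=13 v=6: → [10,15); WM=13
i=13 t=14 v=3: → [10,15); WM=13
i=14 t=16 v=2: → [15,20); WM=16; [10,15) fires=8
i=15 t=19 v=7: → [15,20); WM=16
i=16 t=18 v=9: → [15,20); WM=16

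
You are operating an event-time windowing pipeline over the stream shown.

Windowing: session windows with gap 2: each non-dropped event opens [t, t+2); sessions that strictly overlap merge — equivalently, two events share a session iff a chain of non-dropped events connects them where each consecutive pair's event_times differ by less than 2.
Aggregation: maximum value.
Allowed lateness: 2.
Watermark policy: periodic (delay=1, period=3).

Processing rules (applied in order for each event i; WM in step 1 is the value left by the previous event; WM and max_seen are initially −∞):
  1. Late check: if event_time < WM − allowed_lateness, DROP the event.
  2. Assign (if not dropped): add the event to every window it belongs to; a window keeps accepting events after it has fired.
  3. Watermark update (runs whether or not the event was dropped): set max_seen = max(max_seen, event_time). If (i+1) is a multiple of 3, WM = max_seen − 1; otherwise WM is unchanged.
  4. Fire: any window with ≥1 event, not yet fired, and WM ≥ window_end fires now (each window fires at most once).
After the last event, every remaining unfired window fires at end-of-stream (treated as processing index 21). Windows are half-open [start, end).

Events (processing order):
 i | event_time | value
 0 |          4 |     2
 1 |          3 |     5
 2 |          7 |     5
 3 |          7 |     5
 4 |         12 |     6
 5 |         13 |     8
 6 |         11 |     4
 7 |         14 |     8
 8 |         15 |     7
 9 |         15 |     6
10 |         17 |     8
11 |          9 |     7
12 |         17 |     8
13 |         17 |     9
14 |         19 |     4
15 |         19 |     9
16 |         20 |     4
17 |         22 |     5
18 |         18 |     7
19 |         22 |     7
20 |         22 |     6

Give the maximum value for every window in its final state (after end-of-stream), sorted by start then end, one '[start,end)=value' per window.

[3,6)=5 [7,9)=5 [11,17)=8 [17,19)=9 [19,22)=9 [22,24)=7

i=0 t=4 v=2: → [4,6); WM=−∞
i=1 t=3 v=5: → [3,6); WM=−∞
i=2 t=7 v=5: → [7,9); WM=6
i=3 t=7 v=5: → [7,9); WM=6
i=4 t=12 v=6: → [12,14); WM=6
i=5 t=13 v=8: → [12,15); WM=12
i=6 t=11 v=4: → [11,15); WM=12
i=7 t=14 v=8: → [11,16); WM=12
i=8 t=15 v=7: → [11,17); WM=14
i=9 t=15 v=6: → [11,17); WM=14
i=10 t=17 v=8: → [17,19); WM=14
i=11 t=9 v=7: DROP (t<14-2); WM=16
i=12 t=17 v=8: → [17,19); WM=16
i=13 t=17 v=9: → [17,19); WM=16
i=14 t=19 v=4: → [19,21); WM=18
i=15 t=19 v=9: → [19,21); WM=18
i=16 t=20 v=4: → [19,22); WM=18
i=17 t=22 v=5: → [22,24); WM=21
i=18 t=18 v=7: DROP (t<21-2); WM=21
i=19 t=22 v=7: → [22,24); WM=21
i=20 t=22 v=6: → [22,24); WM=21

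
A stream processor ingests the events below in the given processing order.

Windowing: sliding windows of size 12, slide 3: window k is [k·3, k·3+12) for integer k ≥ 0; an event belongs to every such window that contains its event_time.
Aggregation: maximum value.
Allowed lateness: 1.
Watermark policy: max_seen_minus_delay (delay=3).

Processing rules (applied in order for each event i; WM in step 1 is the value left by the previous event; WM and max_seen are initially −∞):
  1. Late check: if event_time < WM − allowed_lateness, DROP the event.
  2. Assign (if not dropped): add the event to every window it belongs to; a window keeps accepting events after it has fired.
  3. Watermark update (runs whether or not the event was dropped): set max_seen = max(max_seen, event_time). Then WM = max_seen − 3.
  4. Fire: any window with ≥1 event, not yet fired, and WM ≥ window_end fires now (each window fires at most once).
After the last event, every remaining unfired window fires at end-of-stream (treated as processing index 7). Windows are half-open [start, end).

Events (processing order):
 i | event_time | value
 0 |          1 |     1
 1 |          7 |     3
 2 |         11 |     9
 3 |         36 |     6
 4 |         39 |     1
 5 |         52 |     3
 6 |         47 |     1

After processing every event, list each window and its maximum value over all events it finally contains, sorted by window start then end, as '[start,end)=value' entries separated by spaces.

[0,12)=9 [3,15)=9 [6,18)=9 [9,21)=9 [27,39)=6 [30,42)=6 [33,45)=6 [36,48)=6 [39,51)=1 [42,54)=3 [45,57)=3 [48,60)=3 [51,63)=3

i=0 t=1 v=1: → [0,12); WM=-2
i=1 t=7 v=3: → [6,18),[3,15),[0,12); WM=4
i=2 t=11 v=9: → [9,21),[6,18),[3,15),[0,12); WM=8
i=3 t=36 v=6: → [36,48),[33,45),[30,42),[27,39); WM=33; [0,12) fires=9 [3,15) fires=9 [6,18) fires=9 [9,21) fires=9
i=4 t=39 v=1: → [39,51),[36,48),[33,45),[30,42); WM=36
i=5 t=52 v=3: → [51,63),[48,60),[45,57),[42,54); WM=49; [27,39) fires=6 [30,42) fires=6 [33,45) fires=6 [36,48) fires=6
i=6 t=47 v=1: DROP (t<49-1); WM=49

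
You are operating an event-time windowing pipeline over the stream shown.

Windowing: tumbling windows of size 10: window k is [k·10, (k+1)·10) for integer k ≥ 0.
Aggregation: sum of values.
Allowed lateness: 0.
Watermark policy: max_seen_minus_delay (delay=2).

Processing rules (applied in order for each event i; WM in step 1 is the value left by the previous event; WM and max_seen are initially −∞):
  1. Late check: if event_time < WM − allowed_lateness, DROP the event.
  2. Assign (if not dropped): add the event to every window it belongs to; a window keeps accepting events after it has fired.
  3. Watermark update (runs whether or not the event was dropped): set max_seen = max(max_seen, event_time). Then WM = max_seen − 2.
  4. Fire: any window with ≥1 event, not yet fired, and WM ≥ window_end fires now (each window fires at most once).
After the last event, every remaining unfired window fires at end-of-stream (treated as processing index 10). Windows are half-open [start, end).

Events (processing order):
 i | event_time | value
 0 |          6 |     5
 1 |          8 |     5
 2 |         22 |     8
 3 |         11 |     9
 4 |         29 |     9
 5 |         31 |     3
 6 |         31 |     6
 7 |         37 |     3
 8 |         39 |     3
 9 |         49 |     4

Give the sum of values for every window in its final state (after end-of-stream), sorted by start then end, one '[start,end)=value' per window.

i=0 t=6 v=5: → [0,10); WM=4
i=1 t=8 v=5: → [0,10); WM=6
i=2 t=22 v=8: → [20,30); WM=20; [0,10) fires=10
i=3 t=11 v=9: DROP (t<20-0); WM=20
i=4 t=29 v=9: → [20,30); WM=27
i=5 t=31 v=3: → [30,40); WM=29
i=6 t=31 v=6: → [30,40); WM=29
i=7 t=37 v=3: → [30,40); WM=35; [20,30) fires=17
i=8 t=39 v=3: → [30,40); WM=37
i=9 t=49 v=4: → [40,50); WM=47; [30,40) fires=15

[0,10)=10 [20,30)=17 [30,40)=15 [40,50)=4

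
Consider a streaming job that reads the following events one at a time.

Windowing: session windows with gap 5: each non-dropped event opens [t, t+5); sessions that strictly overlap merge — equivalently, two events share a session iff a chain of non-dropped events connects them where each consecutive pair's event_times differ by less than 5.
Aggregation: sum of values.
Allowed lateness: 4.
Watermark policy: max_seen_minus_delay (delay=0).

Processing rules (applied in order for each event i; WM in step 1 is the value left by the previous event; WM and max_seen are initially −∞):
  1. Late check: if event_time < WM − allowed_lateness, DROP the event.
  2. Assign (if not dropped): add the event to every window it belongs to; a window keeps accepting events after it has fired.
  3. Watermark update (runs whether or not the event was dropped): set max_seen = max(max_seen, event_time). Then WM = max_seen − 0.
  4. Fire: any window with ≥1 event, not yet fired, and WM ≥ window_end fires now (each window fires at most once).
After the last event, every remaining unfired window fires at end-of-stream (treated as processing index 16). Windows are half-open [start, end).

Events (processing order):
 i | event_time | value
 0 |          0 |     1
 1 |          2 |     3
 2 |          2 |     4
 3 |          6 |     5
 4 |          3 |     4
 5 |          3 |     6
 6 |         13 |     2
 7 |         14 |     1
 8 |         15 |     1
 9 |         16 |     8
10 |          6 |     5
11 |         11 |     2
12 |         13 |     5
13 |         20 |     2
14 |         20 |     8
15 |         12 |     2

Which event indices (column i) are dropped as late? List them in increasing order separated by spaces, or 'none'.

10 11 15

i=0 t=0 v=1: → [0,5); WM=0
i=1 t=2 v=3: → [0,7); WM=2
i=2 t=2 v=4: → [0,7); WM=2
i=3 t=6 v=5: → [0,11); WM=6
i=4 t=3 v=4: → [0,11); WM=6
i=5 t=3 v=6: → [0,11); WM=6
i=6 t=13 v=2: → [13,18); WM=13
i=7 t=14 v=1: → [13,19); WM=14
i=8 t=15 v=1: → [13,20); WM=15
i=9 t=16 v=8: → [13,21); WM=16
i=10 t=6 v=5: DROP (t<16-4); WM=16
i=11 t=11 v=2: DROP (t<16-4); WM=16
i=12 t=13 v=5: → [13,21); WM=16
i=13 t=20 v=2: → [13,25); WM=20
i=14 t=20 v=8: → [13,25); WM=20
i=15 t=12 v=2: DROP (t<20-4); WM=20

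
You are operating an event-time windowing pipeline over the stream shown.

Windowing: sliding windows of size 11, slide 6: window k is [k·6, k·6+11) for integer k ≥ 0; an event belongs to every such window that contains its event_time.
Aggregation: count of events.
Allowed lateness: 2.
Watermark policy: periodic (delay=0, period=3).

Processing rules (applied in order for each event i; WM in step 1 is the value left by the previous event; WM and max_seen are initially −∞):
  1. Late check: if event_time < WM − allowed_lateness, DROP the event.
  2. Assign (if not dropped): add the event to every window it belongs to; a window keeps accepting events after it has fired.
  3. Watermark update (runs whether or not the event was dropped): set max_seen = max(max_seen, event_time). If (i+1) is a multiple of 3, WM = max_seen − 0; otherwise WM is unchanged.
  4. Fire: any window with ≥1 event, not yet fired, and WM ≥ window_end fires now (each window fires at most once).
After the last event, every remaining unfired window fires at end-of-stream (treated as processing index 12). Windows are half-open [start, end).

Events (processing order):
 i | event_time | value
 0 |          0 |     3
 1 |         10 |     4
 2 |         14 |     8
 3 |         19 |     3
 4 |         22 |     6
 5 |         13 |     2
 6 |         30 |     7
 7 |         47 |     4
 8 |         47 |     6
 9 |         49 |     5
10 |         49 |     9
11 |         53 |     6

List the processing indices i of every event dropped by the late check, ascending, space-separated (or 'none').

none

i=0 t=0 v=3: → [0,11); WM=−∞
i=1 t=10 v=4: → [6,17),[0,11); WM=−∞
i=2 t=14 v=8: → [12,23),[6,17); WM=14; [0,11) fires=2
i=3 t=19 v=3: → [18,29),[12,23); WM=14
i=4 t=22 v=6: → [18,29),[12,23); WM=14
i=5 t=13 v=2: → [12,23),[6,17); WM=22; [6,17) fires=3
i=6 t=30 v=7: → [30,41),[24,35); WM=22
i=7 t=47 v=4: → [42,53); WM=22
i=8 t=47 v=6: → [42,53); WM=47; [12,23) fires=4 [18,29) fires=2 [24,35) fires=1 [30,41) fires=1
i=9 t=49 v=5: → [48,59),[42,53); WM=47
i=10 t=49 v=9: → [48,59),[42,53); WM=47
i=11 t=53 v=6: → [48,59); WM=53; [42,53) fires=4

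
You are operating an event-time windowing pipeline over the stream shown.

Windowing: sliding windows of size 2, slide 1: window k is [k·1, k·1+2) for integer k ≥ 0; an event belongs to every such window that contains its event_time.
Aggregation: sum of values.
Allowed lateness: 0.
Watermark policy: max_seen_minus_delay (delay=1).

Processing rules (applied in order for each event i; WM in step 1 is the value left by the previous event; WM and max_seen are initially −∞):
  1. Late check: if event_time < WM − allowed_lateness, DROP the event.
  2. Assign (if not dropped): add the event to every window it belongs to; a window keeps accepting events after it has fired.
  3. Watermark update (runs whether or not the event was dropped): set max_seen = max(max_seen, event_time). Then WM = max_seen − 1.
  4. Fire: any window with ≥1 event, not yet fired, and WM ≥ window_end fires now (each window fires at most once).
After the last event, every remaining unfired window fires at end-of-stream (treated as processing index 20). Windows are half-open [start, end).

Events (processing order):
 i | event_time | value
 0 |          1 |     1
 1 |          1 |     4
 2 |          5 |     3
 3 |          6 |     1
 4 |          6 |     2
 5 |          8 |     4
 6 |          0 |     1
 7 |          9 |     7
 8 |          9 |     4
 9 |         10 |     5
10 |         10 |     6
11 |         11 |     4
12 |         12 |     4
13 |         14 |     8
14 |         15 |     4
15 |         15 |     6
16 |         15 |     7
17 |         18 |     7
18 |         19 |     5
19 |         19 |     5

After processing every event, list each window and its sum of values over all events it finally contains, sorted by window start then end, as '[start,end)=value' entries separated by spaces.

i=0 t=1 v=1: → [1,3),[0,2); WM=0
i=1 t=1 v=4: → [1,3),[0,2); WM=0
i=2 t=5 v=3: → [5,7),[4,6); WM=4; [0,2) fires=5 [1,3) fires=5
i=3 t=6 v=1: → [6,8),[5,7); WM=5
i=4 t=6 v=2: → [6,8),[5,7); WM=5
i=5 t=8 v=4: → [8,10),[7,9); WM=7; [4,6) fires=3 [5,7) fires=6
i=6 t=0 v=1: DROP (t<7-0); WM=7
i=7 t=9 v=7: → [9,11),[8,10); WM=8; [6,8) fires=3
i=8 t=9 v=4: → [9,11),[8,10); WM=8
i=9 t=10 v=5: → [10,12),[9,11); WM=9; [7,9) fires=4
i=10 t=10 v=6: → [10,12),[9,11); WM=9
i=11 t=11 v=4: → [11,13),[10,12); WM=10; [8,10) fires=15
i=12 t=12 v=4: → [12,14),[11,13); WM=11; [9,11) fires=22
i=13 t=14 v=8: → [14,16),[13,15); WM=13; [10,12) fires=15 [11,13) fires=8
i=14 t=15 v=4: → [15,17),[14,16); WM=14; [12,14) fires=4
i=15 t=15 v=6: → [15,17),[14,16); WM=14
i=16 t=15 v=7: → [15,17),[14,16); WM=14
i=17 t=18 v=7: → [18,20),[17,19); WM=17; [13,15) fires=8 [14,16) fires=25 [15,17) fires=17
i=18 t=19 v=5: → [19,21),[18,20); WM=18
i=19 t=19 v=5: → [19,21),[18,20); WM=18

[0,2)=5 [1,3)=5 [4,6)=3 [5,7)=6 [6,8)=3 [7,9)=4 [8,10)=15 [9,11)=22 [10,12)=15 [11,13)=8 [12,14)=4 [13,15)=8 [14,16)=25 [15,17)=17 [17,19)=7 [18,20)=17 [19,21)=10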